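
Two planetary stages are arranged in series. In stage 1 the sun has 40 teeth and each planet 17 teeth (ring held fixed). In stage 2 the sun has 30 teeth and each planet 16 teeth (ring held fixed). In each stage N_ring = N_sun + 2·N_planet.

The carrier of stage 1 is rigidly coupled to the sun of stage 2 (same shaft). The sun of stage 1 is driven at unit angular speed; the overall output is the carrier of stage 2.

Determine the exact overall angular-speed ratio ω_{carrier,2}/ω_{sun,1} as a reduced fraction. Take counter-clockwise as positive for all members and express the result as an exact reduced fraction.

Stage 1: N_ring = 40 + 2·17 = 74
Stage 1: 40(ω_s−ω_c) = −74(ω_r−ω_c),  ω_r=0, ω_s=1
Stage 1: 40(1−ω_c) = −74(0−ω_c)  ⇒  114ω_c = 40  ⇒  ω_c = 20/57
  ⇒ ω_c¹/ω_s¹ = 20/57
Stage 2: N_ring = 30 + 2·16 = 62
Stage 2: 30(ω_s−ω_c) = −62(ω_r−ω_c),  ω_r=0, ω_s=1
Stage 2: 30(1−ω_c) = −62(0−ω_c)  ⇒  92ω_c = 30  ⇒  ω_c = 15/46
  ⇒ ω_c²/ω_s² = 15/46
Coupling ω_s² = ω_c¹ ⇒ overall = 20/57 × 15/46 = 50/437

50/437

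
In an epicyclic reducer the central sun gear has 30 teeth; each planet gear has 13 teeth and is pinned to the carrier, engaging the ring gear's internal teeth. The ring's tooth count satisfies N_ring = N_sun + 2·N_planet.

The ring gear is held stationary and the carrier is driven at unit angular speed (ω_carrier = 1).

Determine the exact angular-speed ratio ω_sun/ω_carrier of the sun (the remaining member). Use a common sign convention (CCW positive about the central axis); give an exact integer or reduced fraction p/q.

43/15

N_ring = 30 + 2·13 = 56
30(ω_s−ω_c) = −56(ω_r−ω_c),  ω_r=0, ω_c=1
ω_s = 1 − (56/30)(0−1) = 43/15
ω_s/ω_c = 43/15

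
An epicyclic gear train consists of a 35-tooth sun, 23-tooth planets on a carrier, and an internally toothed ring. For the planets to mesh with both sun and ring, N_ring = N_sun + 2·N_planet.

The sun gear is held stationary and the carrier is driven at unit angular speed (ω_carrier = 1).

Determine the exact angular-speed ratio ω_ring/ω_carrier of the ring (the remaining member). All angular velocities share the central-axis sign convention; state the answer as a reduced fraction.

116/81

N_ring = 35 + 2·23 = 81
35(ω_s−ω_c) = −81(ω_r−ω_c),  ω_s=0, ω_c=1
ω_r = 1 − (35/81)(0−1) = 116/81
ω_r/ω_c = 116/81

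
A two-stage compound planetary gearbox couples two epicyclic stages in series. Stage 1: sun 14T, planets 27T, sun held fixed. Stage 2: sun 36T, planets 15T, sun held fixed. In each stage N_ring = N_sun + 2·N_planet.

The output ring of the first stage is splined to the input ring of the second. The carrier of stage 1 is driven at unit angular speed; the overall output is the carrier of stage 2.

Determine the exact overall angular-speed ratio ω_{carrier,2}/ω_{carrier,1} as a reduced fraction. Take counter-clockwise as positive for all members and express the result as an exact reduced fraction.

Stage 1: N_ring = 14 + 2·27 = 68
Stage 1: 14(ω_s−ω_c) = −68(ω_r−ω_c),  ω_s=0, ω_c=1
Stage 1: ω_r = 1 − (14/68)(0−1) = 41/34
  ⇒ ω_r¹/ω_c¹ = 41/34
Stage 2: N_ring = 36 + 2·15 = 66
Stage 2: 36(ω_s−ω_c) = −66(ω_r−ω_c),  ω_s=0, ω_r=1
Stage 2: 36(0−ω_c) = −66(1−ω_c)  ⇒  102ω_c = 66  ⇒  ω_c = 11/17
  ⇒ ω_c²/ω_r² = 11/17
Coupling ω_r² = ω_r¹ ⇒ overall = 41/34 × 11/17 = 451/578

451/578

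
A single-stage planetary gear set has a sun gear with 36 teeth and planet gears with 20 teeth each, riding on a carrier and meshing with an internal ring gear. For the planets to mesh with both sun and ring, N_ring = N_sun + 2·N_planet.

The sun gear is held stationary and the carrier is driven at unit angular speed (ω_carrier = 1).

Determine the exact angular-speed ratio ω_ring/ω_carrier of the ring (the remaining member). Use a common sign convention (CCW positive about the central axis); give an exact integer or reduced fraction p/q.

N_ring = 36 + 2·20 = 76
36(ω_s−ω_c) = −76(ω_r−ω_c),  ω_s=0, ω_c=1
ω_r = 1 − (36/76)(0−1) = 28/19
ω_r/ω_c = 28/19

28/19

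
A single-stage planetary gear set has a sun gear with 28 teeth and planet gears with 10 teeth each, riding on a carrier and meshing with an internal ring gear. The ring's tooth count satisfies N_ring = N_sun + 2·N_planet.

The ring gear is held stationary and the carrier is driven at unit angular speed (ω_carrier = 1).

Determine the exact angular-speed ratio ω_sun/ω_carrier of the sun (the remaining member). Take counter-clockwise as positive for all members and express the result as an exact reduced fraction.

N_ring = 28 + 2·10 = 48
28(ω_s−ω_c) = −48(ω_r−ω_c),  ω_r=0, ω_c=1
ω_s = 1 − (48/28)(0−1) = 19/7
ω_s/ω_c = 19/7

19/7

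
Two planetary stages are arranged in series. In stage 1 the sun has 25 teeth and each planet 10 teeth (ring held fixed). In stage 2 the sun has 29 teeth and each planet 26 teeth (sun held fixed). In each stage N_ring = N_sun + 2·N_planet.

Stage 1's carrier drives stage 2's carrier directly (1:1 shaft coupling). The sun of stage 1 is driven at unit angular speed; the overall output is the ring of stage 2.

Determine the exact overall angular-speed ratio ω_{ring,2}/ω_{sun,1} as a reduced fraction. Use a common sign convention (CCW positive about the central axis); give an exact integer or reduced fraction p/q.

Stage 1: N_ring = 25 + 2·10 = 45
Stage 1: 25(ω_s−ω_c) = −45(ω_r−ω_c),  ω_r=0, ω_s=1
Stage 1: 25(1−ω_c) = −45(0−ω_c)  ⇒  70ω_c = 25  ⇒  ω_c = 5/14
  ⇒ ω_c¹/ω_s¹ = 5/14
Stage 2: N_ring = 29 + 2·26 = 81
Stage 2: 29(ω_s−ω_c) = −81(ω_r−ω_c),  ω_s=0, ω_c=1
Stage 2: ω_r = 1 − (29/81)(0−1) = 110/81
  ⇒ ω_r²/ω_c² = 110/81
Coupling ω_c² = ω_c¹ ⇒ overall = 5/14 × 110/81 = 275/567

275/567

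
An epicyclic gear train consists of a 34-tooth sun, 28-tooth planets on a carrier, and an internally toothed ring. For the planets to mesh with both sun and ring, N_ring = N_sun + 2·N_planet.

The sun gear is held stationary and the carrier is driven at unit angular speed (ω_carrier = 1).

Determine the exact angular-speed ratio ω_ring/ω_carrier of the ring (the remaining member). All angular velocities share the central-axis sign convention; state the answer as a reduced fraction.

N_ring = 34 + 2·28 = 90
34(ω_s−ω_c) = −90(ω_r−ω_c),  ω_s=0, ω_c=1
ω_r = 1 − (34/90)(0−1) = 62/45
ω_r/ω_c = 62/45

62/45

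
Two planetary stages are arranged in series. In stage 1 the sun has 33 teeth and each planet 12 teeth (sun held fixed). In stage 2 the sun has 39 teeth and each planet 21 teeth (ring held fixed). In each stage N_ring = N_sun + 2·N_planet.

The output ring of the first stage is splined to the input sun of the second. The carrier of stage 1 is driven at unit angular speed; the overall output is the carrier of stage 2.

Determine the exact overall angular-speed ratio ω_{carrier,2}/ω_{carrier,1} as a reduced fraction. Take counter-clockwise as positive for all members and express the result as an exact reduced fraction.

39/76

Stage 1: N_ring = 33 + 2·12 = 57
Stage 1: 33(ω_s−ω_c) = −57(ω_r−ω_c),  ω_s=0, ω_c=1
Stage 1: ω_r = 1 − (33/57)(0−1) = 30/19
  ⇒ ω_r¹/ω_c¹ = 30/19
Stage 2: N_ring = 39 + 2·21 = 81
Stage 2: 39(ω_s−ω_c) = −81(ω_r−ω_c),  ω_r=0, ω_s=1
Stage 2: 39(1−ω_c) = −81(0−ω_c)  ⇒  120ω_c = 39  ⇒  ω_c = 13/40
  ⇒ ω_c²/ω_s² = 13/40
Coupling ω_s² = ω_r¹ ⇒ overall = 30/19 × 13/40 = 39/76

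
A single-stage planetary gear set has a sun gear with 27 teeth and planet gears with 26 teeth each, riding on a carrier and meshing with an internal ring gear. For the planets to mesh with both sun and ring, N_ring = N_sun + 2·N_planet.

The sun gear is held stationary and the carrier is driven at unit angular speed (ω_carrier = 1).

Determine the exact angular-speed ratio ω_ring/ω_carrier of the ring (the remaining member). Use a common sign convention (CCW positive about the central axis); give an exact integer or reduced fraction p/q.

106/79

N_ring = 27 + 2·26 = 79
27(ω_s−ω_c) = −79(ω_r−ω_c),  ω_s=0, ω_c=1
ω_r = 1 − (27/79)(0−1) = 106/79
ω_r/ω_c = 106/79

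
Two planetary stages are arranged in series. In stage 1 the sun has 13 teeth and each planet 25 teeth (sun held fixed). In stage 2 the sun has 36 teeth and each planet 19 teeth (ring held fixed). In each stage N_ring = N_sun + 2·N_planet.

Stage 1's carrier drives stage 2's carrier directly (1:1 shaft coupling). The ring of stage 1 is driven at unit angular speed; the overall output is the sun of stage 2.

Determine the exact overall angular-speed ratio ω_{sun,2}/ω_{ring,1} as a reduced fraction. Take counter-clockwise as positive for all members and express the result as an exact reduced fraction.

385/152

Stage 1: N_ring = 13 + 2·25 = 63
Stage 1: 13(ω_s−ω_c) = −63(ω_r−ω_c),  ω_s=0, ω_r=1
Stage 1: 13(0−ω_c) = −63(1−ω_c)  ⇒  76ω_c = 63  ⇒  ω_c = 63/76
  ⇒ ω_c¹/ω_r¹ = 63/76
Stage 2: N_ring = 36 + 2·19 = 74
Stage 2: 36(ω_s−ω_c) = −74(ω_r−ω_c),  ω_r=0, ω_c=1
Stage 2: ω_s = 1 − (74/36)(0−1) = 55/18
  ⇒ ω_s²/ω_c² = 55/18
Coupling ω_c² = ω_c¹ ⇒ overall = 63/76 × 55/18 = 385/152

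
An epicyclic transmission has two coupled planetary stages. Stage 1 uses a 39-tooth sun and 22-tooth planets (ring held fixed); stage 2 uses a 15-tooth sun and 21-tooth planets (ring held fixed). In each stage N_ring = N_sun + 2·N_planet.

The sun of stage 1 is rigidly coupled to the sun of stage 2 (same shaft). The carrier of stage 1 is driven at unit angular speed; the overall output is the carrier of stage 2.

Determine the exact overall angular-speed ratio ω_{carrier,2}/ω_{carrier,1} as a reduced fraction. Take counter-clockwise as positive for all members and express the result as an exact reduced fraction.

Stage 1: N_ring = 39 + 2·22 = 83
Stage 1: 39(ω_s−ω_c) = −83(ω_r−ω_c),  ω_r=0, ω_c=1
Stage 1: ω_s = 1 − (83/39)(0−1) = 122/39
  ⇒ ω_s¹/ω_c¹ = 122/39
Stage 2: N_ring = 15 + 2·21 = 57
Stage 2: 15(ω_s−ω_c) = −57(ω_r−ω_c),  ω_r=0, ω_s=1
Stage 2: 15(1−ω_c) = −57(0−ω_c)  ⇒  72ω_c = 15  ⇒  ω_c = 5/24
  ⇒ ω_c²/ω_s² = 5/24
Coupling ω_s² = ω_s¹ ⇒ overall = 122/39 × 5/24 = 305/468

305/468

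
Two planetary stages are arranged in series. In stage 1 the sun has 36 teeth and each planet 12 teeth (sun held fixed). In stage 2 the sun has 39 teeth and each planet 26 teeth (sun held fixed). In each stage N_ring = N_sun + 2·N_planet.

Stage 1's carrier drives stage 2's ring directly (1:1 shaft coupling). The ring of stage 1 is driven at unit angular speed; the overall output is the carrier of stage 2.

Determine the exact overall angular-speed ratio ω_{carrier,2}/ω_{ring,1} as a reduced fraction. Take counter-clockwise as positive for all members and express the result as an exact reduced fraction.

7/16

Stage 1: N_ring = 36 + 2·12 = 60
Stage 1: 36(ω_s−ω_c) = −60(ω_r−ω_c),  ω_s=0, ω_r=1
Stage 1: 36(0−ω_c) = −60(1−ω_c)  ⇒  96ω_c = 60  ⇒  ω_c = 5/8
  ⇒ ω_c¹/ω_r¹ = 5/8
Stage 2: N_ring = 39 + 2·26 = 91
Stage 2: 39(ω_s−ω_c) = −91(ω_r−ω_c),  ω_s=0, ω_r=1
Stage 2: 39(0−ω_c) = −91(1−ω_c)  ⇒  130ω_c = 91  ⇒  ω_c = 7/10
  ⇒ ω_c²/ω_r² = 7/10
Coupling ω_r² = ω_c¹ ⇒ overall = 5/8 × 7/10 = 7/16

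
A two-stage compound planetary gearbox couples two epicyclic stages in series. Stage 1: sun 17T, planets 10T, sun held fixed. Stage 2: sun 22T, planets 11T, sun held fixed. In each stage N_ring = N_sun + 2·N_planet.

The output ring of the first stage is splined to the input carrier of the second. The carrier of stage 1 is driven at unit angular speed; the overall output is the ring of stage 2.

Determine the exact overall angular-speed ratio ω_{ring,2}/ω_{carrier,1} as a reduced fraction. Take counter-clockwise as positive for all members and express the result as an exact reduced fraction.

Stage 1: N_ring = 17 + 2·10 = 37
Stage 1: 17(ω_s−ω_c) = −37(ω_r−ω_c),  ω_s=0, ω_c=1
Stage 1: ω_r = 1 − (17/37)(0−1) = 54/37
  ⇒ ω_r¹/ω_c¹ = 54/37
Stage 2: N_ring = 22 + 2·11 = 44
Stage 2: 22(ω_s−ω_c) = −44(ω_r−ω_c),  ω_s=0, ω_c=1
Stage 2: ω_r = 1 − (22/44)(0−1) = 3/2
  ⇒ ω_r²/ω_c² = 3/2
Coupling ω_c² = ω_r¹ ⇒ overall = 54/37 × 3/2 = 81/37

81/37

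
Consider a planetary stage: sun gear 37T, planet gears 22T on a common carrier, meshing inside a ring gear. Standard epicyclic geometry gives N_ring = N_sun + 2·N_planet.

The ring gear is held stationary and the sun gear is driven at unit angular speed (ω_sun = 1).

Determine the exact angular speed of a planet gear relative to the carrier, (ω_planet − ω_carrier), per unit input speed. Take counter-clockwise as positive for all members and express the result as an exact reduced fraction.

-2997/2596

N_ring = 37 + 2·22 = 81
37(ω_s−ω_c) = −81(ω_r−ω_c),  ω_r=0, ω_s=1
37(1−ω_c) = −81(0−ω_c)  ⇒  118ω_c = 37  ⇒  ω_c = 37/118
sun–planet: 37·(1−37/118) = −22·(ω_p−ω_c)  ⇒  ω_p−ω_c = −(37/22)·(81/118) = -2997/2596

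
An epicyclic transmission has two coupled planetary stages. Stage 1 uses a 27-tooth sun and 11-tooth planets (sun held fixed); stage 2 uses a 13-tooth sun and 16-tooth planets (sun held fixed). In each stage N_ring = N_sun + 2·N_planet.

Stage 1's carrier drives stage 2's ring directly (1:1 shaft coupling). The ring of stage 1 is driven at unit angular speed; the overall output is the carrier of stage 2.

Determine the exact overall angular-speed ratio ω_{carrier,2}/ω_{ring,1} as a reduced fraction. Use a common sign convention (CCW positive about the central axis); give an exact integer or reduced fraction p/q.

2205/4408

Stage 1: N_ring = 27 + 2·11 = 49
Stage 1: 27(ω_s−ω_c) = −49(ω_r−ω_c),  ω_s=0, ω_r=1
Stage 1: 27(0−ω_c) = −49(1−ω_c)  ⇒  76ω_c = 49  ⇒  ω_c = 49/76
  ⇒ ω_c¹/ω_r¹ = 49/76
Stage 2: N_ring = 13 + 2·16 = 45
Stage 2: 13(ω_s−ω_c) = −45(ω_r−ω_c),  ω_s=0, ω_r=1
Stage 2: 13(0−ω_c) = −45(1−ω_c)  ⇒  58ω_c = 45  ⇒  ω_c = 45/58
  ⇒ ω_c²/ω_r² = 45/58
Coupling ω_r² = ω_c¹ ⇒ overall = 49/76 × 45/58 = 2205/4408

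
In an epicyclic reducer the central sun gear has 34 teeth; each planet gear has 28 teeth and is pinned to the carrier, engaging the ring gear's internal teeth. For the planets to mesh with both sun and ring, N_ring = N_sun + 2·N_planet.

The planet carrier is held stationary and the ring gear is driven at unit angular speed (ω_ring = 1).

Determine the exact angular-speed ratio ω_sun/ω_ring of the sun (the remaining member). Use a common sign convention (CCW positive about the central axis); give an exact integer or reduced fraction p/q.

-45/17

N_ring = 34 + 2·28 = 90
34(ω_s−ω_c) = −90(ω_r−ω_c),  ω_c=0, ω_r=1
ω_s = 0 − (90/34)(1−0) = -45/17
ω_s/ω_r = -45/17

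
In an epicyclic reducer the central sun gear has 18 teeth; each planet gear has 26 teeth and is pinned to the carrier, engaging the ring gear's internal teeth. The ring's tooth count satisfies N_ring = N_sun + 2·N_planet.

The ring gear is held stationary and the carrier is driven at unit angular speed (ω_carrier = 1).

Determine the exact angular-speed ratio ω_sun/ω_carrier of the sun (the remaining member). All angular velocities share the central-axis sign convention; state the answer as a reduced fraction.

44/9

N_ring = 18 + 2·26 = 70
18(ω_s−ω_c) = −70(ω_r−ω_c),  ω_r=0, ω_c=1
ω_s = 1 − (70/18)(0−1) = 44/9
ω_s/ω_c = 44/9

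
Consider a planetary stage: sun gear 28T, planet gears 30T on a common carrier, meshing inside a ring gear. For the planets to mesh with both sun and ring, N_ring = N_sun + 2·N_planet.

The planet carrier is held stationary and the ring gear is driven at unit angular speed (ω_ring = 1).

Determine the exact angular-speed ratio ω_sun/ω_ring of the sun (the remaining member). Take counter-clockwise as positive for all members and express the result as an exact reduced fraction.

N_ring = 28 + 2·30 = 88
28(ω_s−ω_c) = −88(ω_r−ω_c),  ω_c=0, ω_r=1
ω_s = 0 − (88/28)(1−0) = -22/7
ω_s/ω_r = -22/7

-22/7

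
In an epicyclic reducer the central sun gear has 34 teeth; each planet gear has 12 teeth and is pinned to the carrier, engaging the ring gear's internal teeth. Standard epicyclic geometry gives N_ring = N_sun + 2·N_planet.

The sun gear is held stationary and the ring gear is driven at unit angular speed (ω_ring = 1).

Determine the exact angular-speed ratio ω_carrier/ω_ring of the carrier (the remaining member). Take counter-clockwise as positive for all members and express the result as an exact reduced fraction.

N_ring = 34 + 2·12 = 58
34(ω_s−ω_c) = −58(ω_r−ω_c),  ω_s=0, ω_r=1
34(0−ω_c) = −58(1−ω_c)  ⇒  92ω_c = 58  ⇒  ω_c = 29/46
ω_c/ω_r = 29/46

29/46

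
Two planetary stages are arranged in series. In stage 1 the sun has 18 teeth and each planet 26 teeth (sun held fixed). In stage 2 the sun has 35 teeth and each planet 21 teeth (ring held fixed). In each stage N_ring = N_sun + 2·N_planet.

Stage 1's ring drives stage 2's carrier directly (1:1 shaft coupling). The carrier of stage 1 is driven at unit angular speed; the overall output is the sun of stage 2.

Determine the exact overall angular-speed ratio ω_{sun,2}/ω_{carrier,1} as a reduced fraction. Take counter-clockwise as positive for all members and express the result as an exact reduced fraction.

Stage 1: N_ring = 18 + 2·26 = 70
Stage 1: 18(ω_s−ω_c) = −70(ω_r−ω_c),  ω_s=0, ω_c=1
Stage 1: ω_r = 1 − (18/70)(0−1) = 44/35
  ⇒ ω_r¹/ω_c¹ = 44/35
Stage 2: N_ring = 35 + 2·21 = 77
Stage 2: 35(ω_s−ω_c) = −77(ω_r−ω_c),  ω_r=0, ω_c=1
Stage 2: ω_s = 1 − (77/35)(0−1) = 16/5
  ⇒ ω_s²/ω_c² = 16/5
Coupling ω_c² = ω_r¹ ⇒ overall = 44/35 × 16/5 = 704/175

704/175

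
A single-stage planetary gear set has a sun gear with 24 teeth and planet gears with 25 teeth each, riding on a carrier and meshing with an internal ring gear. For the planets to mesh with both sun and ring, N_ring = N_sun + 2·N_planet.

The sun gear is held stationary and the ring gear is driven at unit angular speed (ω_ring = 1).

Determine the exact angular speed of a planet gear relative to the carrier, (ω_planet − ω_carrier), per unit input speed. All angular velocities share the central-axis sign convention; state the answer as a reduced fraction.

N_ring = 24 + 2·25 = 74
24(ω_s−ω_c) = −74(ω_r−ω_c),  ω_s=0, ω_r=1
24(0−ω_c) = −74(1−ω_c)  ⇒  98ω_c = 74  ⇒  ω_c = 37/49
sun–planet: 24·(0−37/49) = −25·(ω_p−ω_c)  ⇒  ω_p−ω_c = −(24/25)·(-37/49) = 888/1225

888/1225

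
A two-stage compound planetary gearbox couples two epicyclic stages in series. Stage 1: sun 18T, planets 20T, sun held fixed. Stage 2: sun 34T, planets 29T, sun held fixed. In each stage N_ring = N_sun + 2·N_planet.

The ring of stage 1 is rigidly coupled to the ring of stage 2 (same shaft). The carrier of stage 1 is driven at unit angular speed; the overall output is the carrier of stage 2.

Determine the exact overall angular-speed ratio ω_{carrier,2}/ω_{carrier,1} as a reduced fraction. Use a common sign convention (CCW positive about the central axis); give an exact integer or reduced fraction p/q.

1748/1827

Stage 1: N_ring = 18 + 2·20 = 58
Stage 1: 18(ω_s−ω_c) = −58(ω_r−ω_c),  ω_s=0, ω_c=1
Stage 1: ω_r = 1 − (18/58)(0−1) = 38/29
  ⇒ ω_r¹/ω_c¹ = 38/29
Stage 2: N_ring = 34 + 2·29 = 92
Stage 2: 34(ω_s−ω_c) = −92(ω_r−ω_c),  ω_s=0, ω_r=1
Stage 2: 34(0−ω_c) = −92(1−ω_c)  ⇒  126ω_c = 92  ⇒  ω_c = 46/63
  ⇒ ω_c²/ω_r² = 46/63
Coupling ω_r² = ω_r¹ ⇒ overall = 38/29 × 46/63 = 1748/1827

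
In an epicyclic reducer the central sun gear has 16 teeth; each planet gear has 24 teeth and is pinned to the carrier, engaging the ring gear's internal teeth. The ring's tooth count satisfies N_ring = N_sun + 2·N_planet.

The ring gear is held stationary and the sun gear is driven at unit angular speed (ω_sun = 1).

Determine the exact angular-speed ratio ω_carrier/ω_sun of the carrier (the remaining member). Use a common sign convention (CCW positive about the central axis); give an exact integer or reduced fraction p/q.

1/5

N_ring = 16 + 2·24 = 64
16(ω_s−ω_c) = −64(ω_r−ω_c),  ω_r=0, ω_s=1
16(1−ω_c) = −64(0−ω_c)  ⇒  80ω_c = 16  ⇒  ω_c = 1/5
ω_c/ω_s = 1/5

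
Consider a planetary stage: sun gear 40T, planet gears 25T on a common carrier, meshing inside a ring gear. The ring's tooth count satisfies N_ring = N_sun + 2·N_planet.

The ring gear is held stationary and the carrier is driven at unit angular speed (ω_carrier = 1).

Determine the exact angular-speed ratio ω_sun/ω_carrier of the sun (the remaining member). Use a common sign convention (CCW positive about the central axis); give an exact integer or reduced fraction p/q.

13/4

N_ring = 40 + 2·25 = 90
40(ω_s−ω_c) = −90(ω_r−ω_c),  ω_r=0, ω_c=1
ω_s = 1 − (90/40)(0−1) = 13/4
ω_s/ω_c = 13/4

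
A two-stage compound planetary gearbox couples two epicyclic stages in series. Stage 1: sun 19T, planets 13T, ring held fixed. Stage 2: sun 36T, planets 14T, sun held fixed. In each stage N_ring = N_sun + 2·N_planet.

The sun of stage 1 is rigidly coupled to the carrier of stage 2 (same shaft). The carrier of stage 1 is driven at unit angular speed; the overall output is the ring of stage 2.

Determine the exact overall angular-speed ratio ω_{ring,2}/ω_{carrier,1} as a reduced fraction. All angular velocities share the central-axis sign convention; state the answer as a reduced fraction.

100/19

Stage 1: N_ring = 19 + 2·13 = 45
Stage 1: 19(ω_s−ω_c) = −45(ω_r−ω_c),  ω_r=0, ω_c=1
Stage 1: ω_s = 1 − (45/19)(0−1) = 64/19
  ⇒ ω_s¹/ω_c¹ = 64/19
Stage 2: N_ring = 36 + 2·14 = 64
Stage 2: 36(ω_s−ω_c) = −64(ω_r−ω_c),  ω_s=0, ω_c=1
Stage 2: ω_r = 1 − (36/64)(0−1) = 25/16
  ⇒ ω_r²/ω_c² = 25/16
Coupling ω_c² = ω_s¹ ⇒ overall = 64/19 × 25/16 = 100/19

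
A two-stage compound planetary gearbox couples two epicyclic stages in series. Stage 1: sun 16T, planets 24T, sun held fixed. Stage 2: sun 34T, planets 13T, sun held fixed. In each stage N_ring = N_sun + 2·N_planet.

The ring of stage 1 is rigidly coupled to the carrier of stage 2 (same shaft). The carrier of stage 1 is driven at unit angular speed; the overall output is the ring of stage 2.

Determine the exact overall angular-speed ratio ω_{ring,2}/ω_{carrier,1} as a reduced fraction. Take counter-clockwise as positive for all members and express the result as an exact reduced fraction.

Stage 1: N_ring = 16 + 2·24 = 64
Stage 1: 16(ω_s−ω_c) = −64(ω_r−ω_c),  ω_s=0, ω_c=1
Stage 1: ω_r = 1 − (16/64)(0−1) = 5/4
  ⇒ ω_r¹/ω_c¹ = 5/4
Stage 2: N_ring = 34 + 2·13 = 60
Stage 2: 34(ω_s−ω_c) = −60(ω_r−ω_c),  ω_s=0, ω_c=1
Stage 2: ω_r = 1 − (34/60)(0−1) = 47/30
  ⇒ ω_r²/ω_c² = 47/30
Coupling ω_c² = ω_r¹ ⇒ overall = 5/4 × 47/30 = 47/24

47/24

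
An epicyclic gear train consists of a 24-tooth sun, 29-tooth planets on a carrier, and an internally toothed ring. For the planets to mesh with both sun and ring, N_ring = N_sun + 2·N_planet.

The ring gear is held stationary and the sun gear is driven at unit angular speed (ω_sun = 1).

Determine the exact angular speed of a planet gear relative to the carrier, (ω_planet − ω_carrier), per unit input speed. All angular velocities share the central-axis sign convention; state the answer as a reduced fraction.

-984/1537

N_ring = 24 + 2·29 = 82
24(ω_s−ω_c) = −82(ω_r−ω_c),  ω_r=0, ω_s=1
24(1−ω_c) = −82(0−ω_c)  ⇒  106ω_c = 24  ⇒  ω_c = 12/53
sun–planet: 24·(1−12/53) = −29·(ω_p−ω_c)  ⇒  ω_p−ω_c = −(24/29)·(41/53) = -984/1537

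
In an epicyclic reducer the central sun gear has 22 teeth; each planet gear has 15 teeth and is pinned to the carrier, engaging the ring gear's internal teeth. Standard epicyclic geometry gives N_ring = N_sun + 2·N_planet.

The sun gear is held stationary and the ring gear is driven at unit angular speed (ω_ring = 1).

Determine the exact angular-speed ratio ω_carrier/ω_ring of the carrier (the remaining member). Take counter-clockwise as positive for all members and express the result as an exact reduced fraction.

26/37

N_ring = 22 + 2·15 = 52
22(ω_s−ω_c) = −52(ω_r−ω_c),  ω_s=0, ω_r=1
22(0−ω_c) = −52(1−ω_c)  ⇒  74ω_c = 52  ⇒  ω_c = 26/37
ω_c/ω_r = 26/37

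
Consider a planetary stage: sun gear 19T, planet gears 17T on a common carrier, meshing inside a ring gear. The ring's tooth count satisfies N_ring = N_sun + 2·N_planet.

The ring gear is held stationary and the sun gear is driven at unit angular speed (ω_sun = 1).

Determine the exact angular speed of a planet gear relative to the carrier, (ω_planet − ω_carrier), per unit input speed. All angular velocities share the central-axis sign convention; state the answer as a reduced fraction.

N_ring = 19 + 2·17 = 53
19(ω_s−ω_c) = −53(ω_r−ω_c),  ω_r=0, ω_s=1
19(1−ω_c) = −53(0−ω_c)  ⇒  72ω_c = 19  ⇒  ω_c = 19/72
sun–planet: 19·(1−19/72) = −17·(ω_p−ω_c)  ⇒  ω_p−ω_c = −(19/17)·(53/72) = -1007/1224

-1007/1224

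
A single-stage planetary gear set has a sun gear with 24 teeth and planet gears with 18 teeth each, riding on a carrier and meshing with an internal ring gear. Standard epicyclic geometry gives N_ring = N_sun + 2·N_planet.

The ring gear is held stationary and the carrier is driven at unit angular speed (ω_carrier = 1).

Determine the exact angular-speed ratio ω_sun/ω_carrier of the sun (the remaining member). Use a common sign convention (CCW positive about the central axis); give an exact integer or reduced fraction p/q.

7/2

N_ring = 24 + 2·18 = 60
24(ω_s−ω_c) = −60(ω_r−ω_c),  ω_r=0, ω_c=1
ω_s = 1 − (60/24)(0−1) = 7/2
ω_s/ω_c = 7/2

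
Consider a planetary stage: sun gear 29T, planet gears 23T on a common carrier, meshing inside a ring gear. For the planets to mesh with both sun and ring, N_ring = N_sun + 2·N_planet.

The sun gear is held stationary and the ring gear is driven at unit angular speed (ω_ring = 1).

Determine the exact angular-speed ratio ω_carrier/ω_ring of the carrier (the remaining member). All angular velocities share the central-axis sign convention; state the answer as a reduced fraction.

N_ring = 29 + 2·23 = 75
29(ω_s−ω_c) = −75(ω_r−ω_c),  ω_s=0, ω_r=1
29(0−ω_c) = −75(1−ω_c)  ⇒  104ω_c = 75  ⇒  ω_c = 75/104
ω_c/ω_r = 75/104

75/104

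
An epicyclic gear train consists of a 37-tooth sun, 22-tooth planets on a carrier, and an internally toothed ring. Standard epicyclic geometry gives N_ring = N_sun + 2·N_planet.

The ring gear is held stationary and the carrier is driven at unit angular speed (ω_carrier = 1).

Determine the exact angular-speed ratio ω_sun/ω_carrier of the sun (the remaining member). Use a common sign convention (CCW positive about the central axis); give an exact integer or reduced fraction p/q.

N_ring = 37 + 2·22 = 81
37(ω_s−ω_c) = −81(ω_r−ω_c),  ω_r=0, ω_c=1
ω_s = 1 − (81/37)(0−1) = 118/37
ω_s/ω_c = 118/37

118/37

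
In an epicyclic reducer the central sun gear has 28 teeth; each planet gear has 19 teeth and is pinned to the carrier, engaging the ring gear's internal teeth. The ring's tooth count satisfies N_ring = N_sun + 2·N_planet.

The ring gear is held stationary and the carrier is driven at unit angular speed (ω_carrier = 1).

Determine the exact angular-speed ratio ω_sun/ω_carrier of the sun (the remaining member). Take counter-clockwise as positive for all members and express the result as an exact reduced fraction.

N_ring = 28 + 2·19 = 66
28(ω_s−ω_c) = −66(ω_r−ω_c),  ω_r=0, ω_c=1
ω_s = 1 − (66/28)(0−1) = 47/14
ω_s/ω_c = 47/14

47/14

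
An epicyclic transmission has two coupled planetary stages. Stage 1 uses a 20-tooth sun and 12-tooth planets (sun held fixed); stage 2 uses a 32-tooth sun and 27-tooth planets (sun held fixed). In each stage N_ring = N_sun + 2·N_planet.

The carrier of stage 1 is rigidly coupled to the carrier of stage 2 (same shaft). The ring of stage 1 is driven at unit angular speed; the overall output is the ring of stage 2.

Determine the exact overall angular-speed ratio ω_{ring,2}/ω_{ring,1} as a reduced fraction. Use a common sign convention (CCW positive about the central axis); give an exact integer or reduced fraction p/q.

649/688

Stage 1: N_ring = 20 + 2·12 = 44
Stage 1: 20(ω_s−ω_c) = −44(ω_r−ω_c),  ω_s=0, ω_r=1
Stage 1: 20(0−ω_c) = −44(1−ω_c)  ⇒  64ω_c = 44  ⇒  ω_c = 11/16
  ⇒ ω_c¹/ω_r¹ = 11/16
Stage 2: N_ring = 32 + 2·27 = 86
Stage 2: 32(ω_s−ω_c) = −86(ω_r−ω_c),  ω_s=0, ω_c=1
Stage 2: ω_r = 1 − (32/86)(0−1) = 59/43
  ⇒ ω_r²/ω_c² = 59/43
Coupling ω_c² = ω_c¹ ⇒ overall = 11/16 × 59/43 = 649/688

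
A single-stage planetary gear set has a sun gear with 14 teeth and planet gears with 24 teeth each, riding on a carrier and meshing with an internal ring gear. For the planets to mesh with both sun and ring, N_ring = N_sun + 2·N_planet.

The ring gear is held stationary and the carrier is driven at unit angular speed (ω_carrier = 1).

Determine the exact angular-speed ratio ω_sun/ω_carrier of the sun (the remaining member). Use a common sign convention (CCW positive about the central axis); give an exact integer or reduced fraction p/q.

N_ring = 14 + 2·24 = 62
14(ω_s−ω_c) = −62(ω_r−ω_c),  ω_r=0, ω_c=1
ω_s = 1 − (62/14)(0−1) = 38/7
ω_s/ω_c = 38/7

38/7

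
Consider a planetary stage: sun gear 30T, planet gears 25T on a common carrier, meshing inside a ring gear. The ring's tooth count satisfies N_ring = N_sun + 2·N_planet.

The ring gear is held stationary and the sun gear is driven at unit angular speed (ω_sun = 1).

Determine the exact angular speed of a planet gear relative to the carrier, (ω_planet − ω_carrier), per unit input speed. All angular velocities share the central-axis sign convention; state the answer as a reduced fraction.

-48/55

N_ring = 30 + 2·25 = 80
30(ω_s−ω_c) = −80(ω_r−ω_c),  ω_r=0, ω_s=1
30(1−ω_c) = −80(0−ω_c)  ⇒  110ω_c = 30  ⇒  ω_c = 3/11
sun–planet: 30·(1−3/11) = −25·(ω_p−ω_c)  ⇒  ω_p−ω_c = −(30/25)·(8/11) = -48/55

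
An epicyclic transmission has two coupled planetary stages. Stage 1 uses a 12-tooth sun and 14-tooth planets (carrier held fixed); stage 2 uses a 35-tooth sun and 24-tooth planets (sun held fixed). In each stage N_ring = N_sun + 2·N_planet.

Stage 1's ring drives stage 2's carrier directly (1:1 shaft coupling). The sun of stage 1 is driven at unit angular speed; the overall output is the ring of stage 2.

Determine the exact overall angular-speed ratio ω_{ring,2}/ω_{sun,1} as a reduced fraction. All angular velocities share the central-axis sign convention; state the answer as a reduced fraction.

Stage 1: N_ring = 12 + 2·14 = 40
Stage 1: 12(ω_s−ω_c) = −40(ω_r−ω_c),  ω_c=0, ω_s=1
Stage 1: ω_r = 0 − (12/40)(1−0) = -3/10
  ⇒ ω_r¹/ω_s¹ = -3/10
Stage 2: N_ring = 35 + 2·24 = 83
Stage 2: 35(ω_s−ω_c) = −83(ω_r−ω_c),  ω_s=0, ω_c=1
Stage 2: ω_r = 1 − (35/83)(0−1) = 118/83
  ⇒ ω_r²/ω_c² = 118/83
Coupling ω_c² = ω_r¹ ⇒ overall = -3/10 × 118/83 = -177/415

-177/415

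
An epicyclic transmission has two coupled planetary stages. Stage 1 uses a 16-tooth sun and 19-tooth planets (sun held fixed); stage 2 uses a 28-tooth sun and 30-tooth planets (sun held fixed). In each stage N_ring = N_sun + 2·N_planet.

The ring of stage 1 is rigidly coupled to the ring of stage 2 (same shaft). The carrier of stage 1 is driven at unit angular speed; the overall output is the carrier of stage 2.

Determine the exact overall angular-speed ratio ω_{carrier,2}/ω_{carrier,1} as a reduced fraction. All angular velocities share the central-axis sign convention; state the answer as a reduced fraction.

770/783

Stage 1: N_ring = 16 + 2·19 = 54
Stage 1: 16(ω_s−ω_c) = −54(ω_r−ω_c),  ω_s=0, ω_c=1
Stage 1: ω_r = 1 − (16/54)(0−1) = 35/27
  ⇒ ω_r¹/ω_c¹ = 35/27
Stage 2: N_ring = 28 + 2·30 = 88
Stage 2: 28(ω_s−ω_c) = −88(ω_r−ω_c),  ω_s=0, ω_r=1
Stage 2: 28(0−ω_c) = −88(1−ω_c)  ⇒  116ω_c = 88  ⇒  ω_c = 22/29
  ⇒ ω_c²/ω_r² = 22/29
Coupling ω_r² = ω_r¹ ⇒ overall = 35/27 × 22/29 = 770/783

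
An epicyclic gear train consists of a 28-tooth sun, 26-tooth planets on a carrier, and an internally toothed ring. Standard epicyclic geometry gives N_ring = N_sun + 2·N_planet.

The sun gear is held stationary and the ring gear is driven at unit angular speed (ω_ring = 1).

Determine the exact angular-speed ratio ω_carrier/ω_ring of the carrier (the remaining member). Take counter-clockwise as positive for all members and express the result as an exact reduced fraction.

N_ring = 28 + 2·26 = 80
28(ω_s−ω_c) = −80(ω_r−ω_c),  ω_s=0, ω_r=1
28(0−ω_c) = −80(1−ω_c)  ⇒  108ω_c = 80  ⇒  ω_c = 20/27
ω_c/ω_r = 20/27

20/27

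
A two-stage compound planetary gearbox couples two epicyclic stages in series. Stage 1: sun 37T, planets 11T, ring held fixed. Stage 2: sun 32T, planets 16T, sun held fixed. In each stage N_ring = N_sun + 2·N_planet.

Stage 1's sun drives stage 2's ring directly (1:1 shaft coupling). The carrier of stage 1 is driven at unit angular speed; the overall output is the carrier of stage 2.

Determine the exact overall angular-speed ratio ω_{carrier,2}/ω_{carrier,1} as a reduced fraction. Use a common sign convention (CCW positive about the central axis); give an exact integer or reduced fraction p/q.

64/37

Stage 1: N_ring = 37 + 2·11 = 59
Stage 1: 37(ω_s−ω_c) = −59(ω_r−ω_c),  ω_r=0, ω_c=1
Stage 1: ω_s = 1 − (59/37)(0−1) = 96/37
  ⇒ ω_s¹/ω_c¹ = 96/37
Stage 2: N_ring = 32 + 2·16 = 64
Stage 2: 32(ω_s−ω_c) = −64(ω_r−ω_c),  ω_s=0, ω_r=1
Stage 2: 32(0−ω_c) = −64(1−ω_c)  ⇒  96ω_c = 64  ⇒  ω_c = 2/3
  ⇒ ω_c²/ω_r² = 2/3
Coupling ω_r² = ω_s¹ ⇒ overall = 96/37 × 2/3 = 64/37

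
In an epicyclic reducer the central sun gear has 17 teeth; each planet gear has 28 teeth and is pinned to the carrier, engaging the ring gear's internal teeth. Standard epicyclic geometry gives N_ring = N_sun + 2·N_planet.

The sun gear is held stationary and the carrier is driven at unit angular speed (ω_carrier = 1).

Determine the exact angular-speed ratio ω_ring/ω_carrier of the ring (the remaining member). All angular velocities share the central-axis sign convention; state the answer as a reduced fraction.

90/73

N_ring = 17 + 2·28 = 73
17(ω_s−ω_c) = −73(ω_r−ω_c),  ω_s=0, ω_c=1
ω_r = 1 − (17/73)(0−1) = 90/73
ω_r/ω_c = 90/73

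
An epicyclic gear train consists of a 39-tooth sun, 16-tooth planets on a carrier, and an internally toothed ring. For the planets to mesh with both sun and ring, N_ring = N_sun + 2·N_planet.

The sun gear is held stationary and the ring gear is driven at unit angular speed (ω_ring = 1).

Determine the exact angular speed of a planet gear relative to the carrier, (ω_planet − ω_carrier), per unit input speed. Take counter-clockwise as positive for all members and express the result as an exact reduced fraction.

2769/1760

N_ring = 39 + 2·16 = 71
39(ω_s−ω_c) = −71(ω_r−ω_c),  ω_s=0, ω_r=1
39(0−ω_c) = −71(1−ω_c)  ⇒  110ω_c = 71  ⇒  ω_c = 71/110
sun–planet: 39·(0−71/110) = −16·(ω_p−ω_c)  ⇒  ω_p−ω_c = −(39/16)·(-71/110) = 2769/1760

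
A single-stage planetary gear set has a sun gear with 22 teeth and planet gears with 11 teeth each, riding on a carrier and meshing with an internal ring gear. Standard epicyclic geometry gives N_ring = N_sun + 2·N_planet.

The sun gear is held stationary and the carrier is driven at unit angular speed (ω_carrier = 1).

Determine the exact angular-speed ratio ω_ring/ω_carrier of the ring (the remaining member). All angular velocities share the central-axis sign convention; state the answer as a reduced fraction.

N_ring = 22 + 2·11 = 44
22(ω_s−ω_c) = −44(ω_r−ω_c),  ω_s=0, ω_c=1
ω_r = 1 − (22/44)(0−1) = 3/2
ω_r/ω_c = 3/2

3/2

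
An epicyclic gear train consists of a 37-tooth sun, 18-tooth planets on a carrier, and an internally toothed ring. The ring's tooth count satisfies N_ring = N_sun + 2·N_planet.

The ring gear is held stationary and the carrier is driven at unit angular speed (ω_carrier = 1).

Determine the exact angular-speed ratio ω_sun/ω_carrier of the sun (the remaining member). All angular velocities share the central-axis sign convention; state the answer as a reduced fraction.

110/37

N_ring = 37 + 2·18 = 73
37(ω_s−ω_c) = −73(ω_r−ω_c),  ω_r=0, ω_c=1
ω_s = 1 − (73/37)(0−1) = 110/37
ω_s/ω_c = 110/37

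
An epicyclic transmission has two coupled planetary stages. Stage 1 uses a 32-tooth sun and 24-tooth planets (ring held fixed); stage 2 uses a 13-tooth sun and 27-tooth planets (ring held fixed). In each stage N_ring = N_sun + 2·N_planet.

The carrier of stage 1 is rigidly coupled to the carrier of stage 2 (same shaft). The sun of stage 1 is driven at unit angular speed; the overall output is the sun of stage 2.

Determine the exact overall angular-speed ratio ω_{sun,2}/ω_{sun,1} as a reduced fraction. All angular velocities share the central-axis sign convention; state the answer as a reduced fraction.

Stage 1: N_ring = 32 + 2·24 = 80
Stage 1: 32(ω_s−ω_c) = −80(ω_r−ω_c),  ω_r=0, ω_s=1
Stage 1: 32(1−ω_c) = −80(0−ω_c)  ⇒  112ω_c = 32  ⇒  ω_c = 2/7
  ⇒ ω_c¹/ω_s¹ = 2/7
Stage 2: N_ring = 13 + 2·27 = 67
Stage 2: 13(ω_s−ω_c) = −67(ω_r−ω_c),  ω_r=0, ω_c=1
Stage 2: ω_s = 1 − (67/13)(0−1) = 80/13
  ⇒ ω_s²/ω_c² = 80/13
Coupling ω_c² = ω_c¹ ⇒ overall = 2/7 × 80/13 = 160/91

160/91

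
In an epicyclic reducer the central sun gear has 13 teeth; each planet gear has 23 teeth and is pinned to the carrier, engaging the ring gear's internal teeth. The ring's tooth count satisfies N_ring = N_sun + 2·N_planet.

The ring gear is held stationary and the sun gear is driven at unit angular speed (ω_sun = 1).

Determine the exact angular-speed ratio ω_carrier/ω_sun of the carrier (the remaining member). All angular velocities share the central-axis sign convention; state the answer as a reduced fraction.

13/72

N_ring = 13 + 2·23 = 59
13(ω_s−ω_c) = −59(ω_r−ω_c),  ω_r=0, ω_s=1
13(1−ω_c) = −59(0−ω_c)  ⇒  72ω_c = 13  ⇒  ω_c = 13/72
ω_c/ω_s = 13/72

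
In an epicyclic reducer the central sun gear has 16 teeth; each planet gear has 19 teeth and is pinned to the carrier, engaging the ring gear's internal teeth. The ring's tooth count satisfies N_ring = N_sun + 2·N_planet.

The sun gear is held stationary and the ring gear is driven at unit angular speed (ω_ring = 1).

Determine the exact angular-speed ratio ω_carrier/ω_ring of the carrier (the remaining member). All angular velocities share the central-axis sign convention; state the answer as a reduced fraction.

N_ring = 16 + 2·19 = 54
16(ω_s−ω_c) = −54(ω_r−ω_c),  ω_s=0, ω_r=1
16(0−ω_c) = −54(1−ω_c)  ⇒  70ω_c = 54  ⇒  ω_c = 27/35
ω_c/ω_r = 27/35

27/35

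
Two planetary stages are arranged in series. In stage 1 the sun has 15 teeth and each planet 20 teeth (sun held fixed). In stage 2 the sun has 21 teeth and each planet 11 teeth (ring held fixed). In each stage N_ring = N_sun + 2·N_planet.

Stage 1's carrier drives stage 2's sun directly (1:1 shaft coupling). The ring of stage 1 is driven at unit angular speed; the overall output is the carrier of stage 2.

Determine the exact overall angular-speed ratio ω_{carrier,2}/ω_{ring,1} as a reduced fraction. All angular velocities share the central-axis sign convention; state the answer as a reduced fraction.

33/128

Stage 1: N_ring = 15 + 2·20 = 55
Stage 1: 15(ω_s−ω_c) = −55(ω_r−ω_c),  ω_s=0, ω_r=1
Stage 1: 15(0−ω_c) = −55(1−ω_c)  ⇒  70ω_c = 55  ⇒  ω_c = 11/14
  ⇒ ω_c¹/ω_r¹ = 11/14
Stage 2: N_ring = 21 + 2·11 = 43
Stage 2: 21(ω_s−ω_c) = −43(ω_r−ω_c),  ω_r=0, ω_s=1
Stage 2: 21(1−ω_c) = −43(0−ω_c)  ⇒  64ω_c = 21  ⇒  ω_c = 21/64
  ⇒ ω_c²/ω_s² = 21/64
Coupling ω_s² = ω_c¹ ⇒ overall = 11/14 × 21/64 = 33/128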